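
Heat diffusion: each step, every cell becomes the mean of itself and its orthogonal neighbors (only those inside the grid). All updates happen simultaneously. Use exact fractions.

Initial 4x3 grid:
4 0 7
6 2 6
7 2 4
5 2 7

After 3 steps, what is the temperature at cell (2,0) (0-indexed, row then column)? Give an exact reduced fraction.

Answer: 30871/7200

Derivation:
Step 1: cell (2,0) = 5
Step 2: cell (2,0) = 1069/240
Step 3: cell (2,0) = 30871/7200
Full grid after step 3:
  512/135 55037/14400 8567/2160
  29111/7200 11879/3000 14893/3600
  30871/7200 8321/2000 7649/1800
  9439/2160 2563/600 4597/1080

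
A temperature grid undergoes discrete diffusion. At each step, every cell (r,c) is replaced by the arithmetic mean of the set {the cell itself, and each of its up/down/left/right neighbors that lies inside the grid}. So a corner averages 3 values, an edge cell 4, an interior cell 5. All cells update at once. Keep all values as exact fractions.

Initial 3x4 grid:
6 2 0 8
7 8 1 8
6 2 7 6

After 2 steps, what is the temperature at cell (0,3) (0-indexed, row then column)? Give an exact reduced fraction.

Step 1: cell (0,3) = 16/3
Step 2: cell (0,3) = 83/18
Full grid after step 2:
  21/4 63/16 1013/240 83/18
  83/16 253/50 213/50 1373/240
  35/6 75/16 431/80 67/12

Answer: 83/18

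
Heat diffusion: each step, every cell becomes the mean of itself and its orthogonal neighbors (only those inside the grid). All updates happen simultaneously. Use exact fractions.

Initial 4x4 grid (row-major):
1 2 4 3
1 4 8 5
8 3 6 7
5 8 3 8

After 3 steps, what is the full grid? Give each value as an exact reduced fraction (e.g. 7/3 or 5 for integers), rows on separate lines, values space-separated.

After step 1:
  4/3 11/4 17/4 4
  7/2 18/5 27/5 23/4
  17/4 29/5 27/5 13/2
  7 19/4 25/4 6
After step 2:
  91/36 179/60 41/10 14/3
  761/240 421/100 122/25 433/80
  411/80 119/25 587/100 473/80
  16/3 119/20 28/5 25/4
After step 3:
  6251/2160 12439/3600 1663/400 3403/720
  27083/7200 4801/1200 9789/2000 12523/2400
  11041/2400 10371/2000 10809/2000 4689/800
  3941/720 6493/1200 2367/400 1421/240

Answer: 6251/2160 12439/3600 1663/400 3403/720
27083/7200 4801/1200 9789/2000 12523/2400
11041/2400 10371/2000 10809/2000 4689/800
3941/720 6493/1200 2367/400 1421/240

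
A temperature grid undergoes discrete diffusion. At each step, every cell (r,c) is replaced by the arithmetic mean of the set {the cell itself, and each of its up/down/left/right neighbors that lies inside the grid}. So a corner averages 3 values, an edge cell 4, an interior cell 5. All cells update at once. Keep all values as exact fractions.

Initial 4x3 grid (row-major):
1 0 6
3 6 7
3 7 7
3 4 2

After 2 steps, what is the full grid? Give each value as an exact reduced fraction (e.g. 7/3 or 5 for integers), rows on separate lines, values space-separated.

After step 1:
  4/3 13/4 13/3
  13/4 23/5 13/2
  4 27/5 23/4
  10/3 4 13/3
After step 2:
  47/18 811/240 169/36
  791/240 23/5 1271/240
  959/240 19/4 1319/240
  34/9 64/15 169/36

Answer: 47/18 811/240 169/36
791/240 23/5 1271/240
959/240 19/4 1319/240
34/9 64/15 169/36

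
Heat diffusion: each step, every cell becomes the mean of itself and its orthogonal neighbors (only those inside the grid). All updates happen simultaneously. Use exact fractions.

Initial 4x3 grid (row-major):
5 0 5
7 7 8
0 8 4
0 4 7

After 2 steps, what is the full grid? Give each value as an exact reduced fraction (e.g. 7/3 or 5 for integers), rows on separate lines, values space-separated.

Answer: 13/3 223/48 175/36
37/8 128/25 277/48
433/120 517/100 447/80
59/18 941/240 11/2

Derivation:
After step 1:
  4 17/4 13/3
  19/4 6 6
  15/4 23/5 27/4
  4/3 19/4 5
After step 2:
  13/3 223/48 175/36
  37/8 128/25 277/48
  433/120 517/100 447/80
  59/18 941/240 11/2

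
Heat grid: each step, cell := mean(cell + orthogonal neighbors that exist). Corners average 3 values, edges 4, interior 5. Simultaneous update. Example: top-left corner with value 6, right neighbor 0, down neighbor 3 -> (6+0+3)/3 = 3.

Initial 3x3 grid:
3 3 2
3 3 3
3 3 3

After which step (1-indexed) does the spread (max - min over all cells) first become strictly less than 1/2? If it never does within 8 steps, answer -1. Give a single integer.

Answer: 1

Derivation:
Step 1: max=3, min=8/3, spread=1/3
  -> spread < 1/2 first at step 1
Step 2: max=3, min=49/18, spread=5/18
Step 3: max=3, min=607/216, spread=41/216
Step 4: max=1069/360, min=36749/12960, spread=347/2592
Step 5: max=10643/3600, min=2225863/777600, spread=2921/31104
Step 6: max=1270517/432000, min=134139461/46656000, spread=24611/373248
Step 7: max=28503259/9720000, min=8079357967/2799360000, spread=207329/4478976
Step 8: max=1516398401/518400000, min=485854847549/167961600000, spread=1746635/53747712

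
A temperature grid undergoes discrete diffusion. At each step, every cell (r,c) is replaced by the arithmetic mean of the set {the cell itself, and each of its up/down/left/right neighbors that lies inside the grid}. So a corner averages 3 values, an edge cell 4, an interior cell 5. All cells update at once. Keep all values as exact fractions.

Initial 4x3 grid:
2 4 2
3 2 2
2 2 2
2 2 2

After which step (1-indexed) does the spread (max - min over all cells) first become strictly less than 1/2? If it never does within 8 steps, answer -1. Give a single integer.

Step 1: max=3, min=2, spread=1
Step 2: max=323/120, min=2, spread=83/120
Step 3: max=13/5, min=2, spread=3/5
Step 4: max=53707/21600, min=18553/9000, spread=45899/108000
  -> spread < 1/2 first at step 4
Step 5: max=3184483/1296000, min=24971/12000, spread=97523/259200
Step 6: max=62477239/25920000, min=35749/16875, spread=302671/1036800
Step 7: max=11131401503/4665600000, min=69323837/32400000, spread=45950759/186624000
Step 8: max=660885693677/279936000000, min=1401397661/648000000, spread=443855233/2239488000

Answer: 4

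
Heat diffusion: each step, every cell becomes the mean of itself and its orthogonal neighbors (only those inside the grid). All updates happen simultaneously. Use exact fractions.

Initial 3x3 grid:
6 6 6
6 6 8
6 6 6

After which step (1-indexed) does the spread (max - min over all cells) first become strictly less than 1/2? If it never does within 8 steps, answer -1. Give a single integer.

Answer: 3

Derivation:
Step 1: max=20/3, min=6, spread=2/3
Step 2: max=787/120, min=6, spread=67/120
Step 3: max=6917/1080, min=607/100, spread=1807/5400
  -> spread < 1/2 first at step 3
Step 4: max=2749963/432000, min=16561/2700, spread=33401/144000
Step 5: max=24557933/3888000, min=1663391/270000, spread=3025513/19440000
Step 6: max=9796126867/1555200000, min=89155949/14400000, spread=53531/497664
Step 7: max=585904925849/93312000000, min=24119116051/3888000000, spread=450953/5971968
Step 8: max=35101223560603/5598720000000, min=2900368610519/466560000000, spread=3799043/71663616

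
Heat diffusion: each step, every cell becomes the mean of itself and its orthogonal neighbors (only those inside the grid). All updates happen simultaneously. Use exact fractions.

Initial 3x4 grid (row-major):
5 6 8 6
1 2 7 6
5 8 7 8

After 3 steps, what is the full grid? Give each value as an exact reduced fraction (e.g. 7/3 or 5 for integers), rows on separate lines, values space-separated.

Answer: 3251/720 1537/300 5501/900 2807/432
64001/14400 31579/6000 36709/6000 96371/14400
10273/2160 9697/1800 639/100 323/48

Derivation:
After step 1:
  4 21/4 27/4 20/3
  13/4 24/5 6 27/4
  14/3 11/2 15/2 7
After step 2:
  25/6 26/5 37/6 121/18
  1003/240 124/25 159/25 317/48
  161/36 337/60 13/2 85/12
After step 3:
  3251/720 1537/300 5501/900 2807/432
  64001/14400 31579/6000 36709/6000 96371/14400
  10273/2160 9697/1800 639/100 323/48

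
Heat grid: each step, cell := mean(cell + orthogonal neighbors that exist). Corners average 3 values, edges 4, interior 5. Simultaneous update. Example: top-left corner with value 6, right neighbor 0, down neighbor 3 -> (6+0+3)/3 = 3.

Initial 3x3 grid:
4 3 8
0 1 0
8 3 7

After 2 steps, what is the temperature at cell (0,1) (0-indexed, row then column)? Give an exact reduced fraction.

Step 1: cell (0,1) = 4
Step 2: cell (0,1) = 57/20
Full grid after step 2:
  115/36 57/20 35/9
  213/80 87/25 31/10
  35/9 263/80 145/36

Answer: 57/20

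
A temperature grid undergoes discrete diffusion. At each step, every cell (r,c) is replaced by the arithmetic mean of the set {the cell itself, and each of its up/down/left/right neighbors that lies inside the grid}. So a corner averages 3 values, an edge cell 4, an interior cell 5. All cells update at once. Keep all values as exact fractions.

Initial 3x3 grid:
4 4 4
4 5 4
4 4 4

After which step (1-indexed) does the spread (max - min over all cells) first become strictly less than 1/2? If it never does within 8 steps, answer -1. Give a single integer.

Answer: 1

Derivation:
Step 1: max=17/4, min=4, spread=1/4
  -> spread < 1/2 first at step 1
Step 2: max=106/25, min=329/80, spread=51/400
Step 3: max=20023/4800, min=1487/360, spread=589/14400
Step 4: max=124943/30000, min=1193081/288000, spread=31859/1440000
Step 5: max=71811607/17280000, min=7464721/1800000, spread=751427/86400000
Step 6: max=448634687/108000000, min=4302263129/1036800000, spread=23149331/5184000000
Step 7: max=258314654263/62208000000, min=26894931889/6480000000, spread=616540643/311040000000
Step 8: max=1614312453983/388800000000, min=15493852008761/3732480000000, spread=17737747379/18662400000000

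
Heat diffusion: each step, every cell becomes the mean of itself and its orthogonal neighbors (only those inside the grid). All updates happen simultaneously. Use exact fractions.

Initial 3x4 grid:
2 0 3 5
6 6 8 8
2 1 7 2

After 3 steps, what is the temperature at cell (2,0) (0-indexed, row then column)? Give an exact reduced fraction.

Step 1: cell (2,0) = 3
Step 2: cell (2,0) = 11/3
Step 3: cell (2,0) = 1327/360
Full grid after step 3:
  7207/2160 27781/7200 32441/7200 5557/1080
  818/225 24043/6000 2479/500 25309/4800
  1327/360 5101/1200 1088/225 11689/2160

Answer: 1327/360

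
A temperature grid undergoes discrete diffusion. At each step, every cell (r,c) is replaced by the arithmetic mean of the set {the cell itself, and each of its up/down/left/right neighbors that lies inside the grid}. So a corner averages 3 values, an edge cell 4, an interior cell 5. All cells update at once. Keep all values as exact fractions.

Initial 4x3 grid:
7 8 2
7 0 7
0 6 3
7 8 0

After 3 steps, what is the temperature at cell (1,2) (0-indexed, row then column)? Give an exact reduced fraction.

Step 1: cell (1,2) = 3
Step 2: cell (1,2) = 137/30
Step 3: cell (1,2) = 2941/720
Full grid after step 3:
  11591/2160 4559/960 10501/2160
  3341/720 1939/400 2941/720
  1159/240 4961/1200 3067/720
  1091/240 2645/576 8749/2160

Answer: 2941/720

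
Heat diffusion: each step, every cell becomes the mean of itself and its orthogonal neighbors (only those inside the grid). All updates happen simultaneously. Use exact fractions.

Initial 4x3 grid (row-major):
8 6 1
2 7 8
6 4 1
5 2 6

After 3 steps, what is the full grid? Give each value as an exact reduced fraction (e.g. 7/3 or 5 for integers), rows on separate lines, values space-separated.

After step 1:
  16/3 11/2 5
  23/4 27/5 17/4
  17/4 4 19/4
  13/3 17/4 3
After step 2:
  199/36 637/120 59/12
  311/60 249/50 97/20
  55/12 453/100 4
  77/18 187/48 4
After step 3:
  5767/1080 37319/7200 201/40
  18247/3600 14911/3000 703/150
  16717/3600 26387/6000 869/200
  1837/432 60133/14400 571/144

Answer: 5767/1080 37319/7200 201/40
18247/3600 14911/3000 703/150
16717/3600 26387/6000 869/200
1837/432 60133/14400 571/144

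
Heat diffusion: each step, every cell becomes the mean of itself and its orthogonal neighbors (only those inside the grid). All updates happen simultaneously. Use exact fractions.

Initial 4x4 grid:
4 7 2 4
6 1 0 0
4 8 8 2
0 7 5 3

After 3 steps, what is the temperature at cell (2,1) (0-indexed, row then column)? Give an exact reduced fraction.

Step 1: cell (2,1) = 28/5
Step 2: cell (2,1) = 241/50
Step 3: cell (2,1) = 1678/375
Full grid after step 3:
  589/135 27247/7200 7429/2400 289/120
  30877/7200 1241/300 3267/1000 6509/2400
  32701/7200 1678/375 12079/3000 24839/7200
  2479/540 33991/7200 32519/7200 4303/1080

Answer: 1678/375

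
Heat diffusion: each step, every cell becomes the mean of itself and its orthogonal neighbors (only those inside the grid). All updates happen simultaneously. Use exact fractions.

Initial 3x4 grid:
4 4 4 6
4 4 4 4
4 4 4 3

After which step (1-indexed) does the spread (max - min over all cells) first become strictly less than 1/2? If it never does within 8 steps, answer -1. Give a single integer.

Answer: 3

Derivation:
Step 1: max=14/3, min=11/3, spread=1
Step 2: max=161/36, min=185/48, spread=89/144
Step 3: max=1859/432, min=5681/1440, spread=1547/4320
  -> spread < 1/2 first at step 3
Step 4: max=109747/25920, min=1145/288, spread=6697/25920
Step 5: max=6501449/1555200, min=57433/14400, spread=59737/311040
Step 6: max=387288211/93312000, min=5183123/1296000, spread=2820671/18662400
Step 7: max=23110929089/5598720000, min=155990581/38880000, spread=25931417/223948800
Step 8: max=1381698182851/335923200000, min=521261003/129600000, spread=1223586523/13436928000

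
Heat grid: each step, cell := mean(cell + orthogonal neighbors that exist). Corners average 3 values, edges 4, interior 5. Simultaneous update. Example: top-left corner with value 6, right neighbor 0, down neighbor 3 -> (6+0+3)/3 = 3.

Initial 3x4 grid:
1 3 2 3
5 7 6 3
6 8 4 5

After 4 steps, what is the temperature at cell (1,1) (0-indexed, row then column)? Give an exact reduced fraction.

Step 1: cell (1,1) = 29/5
Step 2: cell (1,1) = 489/100
Step 3: cell (1,1) = 14713/3000
Step 4: cell (1,1) = 1696189/360000
Full grid after step 4:
  186853/43200 304963/72000 855949/216000 503309/129600
  4211921/864000 1696189/360000 1620539/360000 3606511/864000
  685609/129600 569257/108000 175679/36000 66451/14400

Answer: 1696189/360000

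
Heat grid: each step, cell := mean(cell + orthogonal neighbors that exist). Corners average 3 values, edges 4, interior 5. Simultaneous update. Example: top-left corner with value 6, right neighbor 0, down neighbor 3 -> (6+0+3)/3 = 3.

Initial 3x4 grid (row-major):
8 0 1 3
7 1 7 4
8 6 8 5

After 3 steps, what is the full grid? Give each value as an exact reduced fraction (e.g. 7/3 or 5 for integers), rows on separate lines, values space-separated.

After step 1:
  5 5/2 11/4 8/3
  6 21/5 21/5 19/4
  7 23/4 13/2 17/3
After step 2:
  9/2 289/80 727/240 61/18
  111/20 453/100 112/25 1037/240
  25/4 469/80 1327/240 203/36
After step 3:
  1093/240 9403/2400 26119/7200 1933/540
  2083/400 4807/1000 26267/6000 64183/14400
  471/80 13303/2400 38719/7200 697/135

Answer: 1093/240 9403/2400 26119/7200 1933/540
2083/400 4807/1000 26267/6000 64183/14400
471/80 13303/2400 38719/7200 697/135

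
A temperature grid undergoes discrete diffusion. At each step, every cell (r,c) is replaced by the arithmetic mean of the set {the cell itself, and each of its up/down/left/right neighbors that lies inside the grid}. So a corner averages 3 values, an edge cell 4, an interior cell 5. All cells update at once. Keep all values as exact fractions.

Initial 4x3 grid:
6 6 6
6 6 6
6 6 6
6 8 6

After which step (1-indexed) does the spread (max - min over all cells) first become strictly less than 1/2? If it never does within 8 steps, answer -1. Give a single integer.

Answer: 3

Derivation:
Step 1: max=20/3, min=6, spread=2/3
Step 2: max=787/120, min=6, spread=67/120
Step 3: max=6917/1080, min=6, spread=437/1080
  -> spread < 1/2 first at step 3
Step 4: max=2749531/432000, min=3009/500, spread=29951/86400
Step 5: max=24543821/3888000, min=20408/3375, spread=206761/777600
Step 6: max=9787395571/1555200000, min=16365671/2700000, spread=14430763/62208000
Step 7: max=584979741689/93312000000, min=1313652727/216000000, spread=139854109/746496000
Step 8: max=35014791890251/5598720000000, min=118491228977/19440000000, spread=7114543559/44789760000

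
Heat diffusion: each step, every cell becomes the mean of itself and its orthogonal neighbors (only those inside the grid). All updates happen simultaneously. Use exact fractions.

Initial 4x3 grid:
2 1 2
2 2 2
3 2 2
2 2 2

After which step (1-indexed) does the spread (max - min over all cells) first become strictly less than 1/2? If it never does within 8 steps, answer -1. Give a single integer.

Step 1: max=7/3, min=5/3, spread=2/3
Step 2: max=271/120, min=413/240, spread=43/80
Step 3: max=2371/1080, min=3883/2160, spread=859/2160
  -> spread < 1/2 first at step 3
Step 4: max=13853/6480, min=48229/25920, spread=7183/25920
Step 5: max=412331/194400, min=2920271/1555200, spread=378377/1555200
Step 6: max=1525771/729000, min=177924133/93312000, spread=3474911/18662400
Step 7: max=727071817/349920000, min=10761138767/5598720000, spread=174402061/1119744000
Step 8: max=21646436509/10497600000, min=651009376813/335923200000, spread=1667063659/13436928000

Answer: 3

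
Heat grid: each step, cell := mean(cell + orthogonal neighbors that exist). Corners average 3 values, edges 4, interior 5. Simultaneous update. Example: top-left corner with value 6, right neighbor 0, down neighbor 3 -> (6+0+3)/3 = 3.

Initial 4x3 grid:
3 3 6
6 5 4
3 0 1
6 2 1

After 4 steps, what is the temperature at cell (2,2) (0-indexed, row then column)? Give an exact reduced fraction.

Step 1: cell (2,2) = 3/2
Step 2: cell (2,2) = 271/120
Step 3: cell (2,2) = 4487/1800
Step 4: cell (2,2) = 292873/108000
Full grid after step 4:
  170677/43200 3336179/864000 486031/129600
  16507/4500 1266421/360000 357793/108000
  21953/6750 117569/40000 292873/108000
  380771/129600 755173/288000 305971/129600

Answer: 292873/108000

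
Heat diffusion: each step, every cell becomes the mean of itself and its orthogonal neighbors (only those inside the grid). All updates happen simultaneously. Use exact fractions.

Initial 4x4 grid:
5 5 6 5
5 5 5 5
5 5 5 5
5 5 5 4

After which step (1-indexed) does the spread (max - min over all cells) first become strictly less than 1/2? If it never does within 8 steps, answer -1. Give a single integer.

Step 1: max=16/3, min=14/3, spread=2/3
Step 2: max=631/120, min=85/18, spread=193/360
Step 3: max=11177/2160, min=1039/216, spread=787/2160
  -> spread < 1/2 first at step 3
Step 4: max=555403/108000, min=157361/32400, spread=92599/324000
Step 5: max=16561747/3240000, min=4754987/972000, spread=2135371/9720000
Step 6: max=30948571/6075000, min=143410007/29160000, spread=25715669/145800000
Step 7: max=14809893151/2916000000, min=863797141/174960000, spread=1239822403/8748000000
Step 8: max=221664223589/43740000000, min=129965878511/26244000000, spread=3790819553/32805000000

Answer: 3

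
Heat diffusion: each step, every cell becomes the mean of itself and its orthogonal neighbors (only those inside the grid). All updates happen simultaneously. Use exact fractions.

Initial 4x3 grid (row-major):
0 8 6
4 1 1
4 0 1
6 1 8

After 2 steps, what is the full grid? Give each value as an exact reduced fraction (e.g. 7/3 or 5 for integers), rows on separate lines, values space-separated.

After step 1:
  4 15/4 5
  9/4 14/5 9/4
  7/2 7/5 5/2
  11/3 15/4 10/3
After step 2:
  10/3 311/80 11/3
  251/80 249/100 251/80
  649/240 279/100 569/240
  131/36 243/80 115/36

Answer: 10/3 311/80 11/3
251/80 249/100 251/80
649/240 279/100 569/240
131/36 243/80 115/36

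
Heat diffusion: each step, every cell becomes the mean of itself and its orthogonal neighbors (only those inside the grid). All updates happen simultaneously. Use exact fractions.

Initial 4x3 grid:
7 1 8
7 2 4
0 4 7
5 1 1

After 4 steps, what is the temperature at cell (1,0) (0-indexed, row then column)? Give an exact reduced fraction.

Step 1: cell (1,0) = 4
Step 2: cell (1,0) = 83/20
Step 3: cell (1,0) = 397/100
Step 4: cell (1,0) = 4439/1125
Full grid after step 4:
  91453/21600 1861291/432000 70421/16200
  4439/1125 45059/11250 884663/216000
  61759/18000 141057/40000 261161/72000
  135371/43200 907579/288000 47807/14400

Answer: 4439/1125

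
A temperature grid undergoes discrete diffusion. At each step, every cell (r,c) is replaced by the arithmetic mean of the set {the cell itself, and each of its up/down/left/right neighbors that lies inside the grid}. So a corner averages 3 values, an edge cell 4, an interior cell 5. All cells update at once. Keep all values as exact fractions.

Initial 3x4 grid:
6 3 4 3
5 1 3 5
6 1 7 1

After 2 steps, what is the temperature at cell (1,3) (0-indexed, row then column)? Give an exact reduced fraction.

Step 1: cell (1,3) = 3
Step 2: cell (1,3) = 23/6
Full grid after step 2:
  38/9 841/240 59/16 41/12
  473/120 367/100 317/100 23/6
  49/12 267/80 181/48 31/9

Answer: 23/6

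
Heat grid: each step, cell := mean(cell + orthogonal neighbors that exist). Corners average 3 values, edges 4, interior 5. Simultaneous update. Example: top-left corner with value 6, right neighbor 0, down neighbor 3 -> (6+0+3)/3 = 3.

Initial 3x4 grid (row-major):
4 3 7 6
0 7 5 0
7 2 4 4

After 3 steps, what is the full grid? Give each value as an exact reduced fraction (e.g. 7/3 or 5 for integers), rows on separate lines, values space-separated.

After step 1:
  7/3 21/4 21/4 13/3
  9/2 17/5 23/5 15/4
  3 5 15/4 8/3
After step 2:
  145/36 487/120 583/120 40/9
  397/120 91/20 83/20 307/80
  25/6 303/80 961/240 61/18
After step 3:
  2051/540 3149/720 197/45 9461/2160
  5779/1440 953/240 107/25 3797/960
  901/240 1981/480 5519/1440 4043/1080

Answer: 2051/540 3149/720 197/45 9461/2160
5779/1440 953/240 107/25 3797/960
901/240 1981/480 5519/1440 4043/1080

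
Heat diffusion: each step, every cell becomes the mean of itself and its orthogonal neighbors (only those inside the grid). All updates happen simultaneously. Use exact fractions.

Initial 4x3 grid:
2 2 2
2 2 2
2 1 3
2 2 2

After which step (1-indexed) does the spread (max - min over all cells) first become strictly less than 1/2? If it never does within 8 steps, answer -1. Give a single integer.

Step 1: max=7/3, min=7/4, spread=7/12
Step 2: max=103/48, min=11/6, spread=5/16
  -> spread < 1/2 first at step 2
Step 3: max=223/108, min=4511/2400, spread=4001/21600
Step 4: max=439241/216000, min=9193/4800, spread=6389/54000
Step 5: max=34028/16875, min=116119/60000, spread=1753/21600
Step 6: max=77965483/38880000, min=302983307/155520000, spread=71029/1244160
Step 7: max=1941492413/972000000, min=7612152527/3888000000, spread=410179/10368000
Step 8: max=278979613423/139968000000, min=1098788580067/559872000000, spread=45679663/1492992000

Answer: 2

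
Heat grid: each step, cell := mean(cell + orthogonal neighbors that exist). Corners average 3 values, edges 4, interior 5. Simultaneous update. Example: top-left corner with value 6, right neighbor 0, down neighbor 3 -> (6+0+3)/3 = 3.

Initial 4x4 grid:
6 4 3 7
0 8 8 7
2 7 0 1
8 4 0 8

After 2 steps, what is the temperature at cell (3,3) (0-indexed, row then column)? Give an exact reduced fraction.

Answer: 10/3

Derivation:
Step 1: cell (3,3) = 3
Step 2: cell (3,3) = 10/3
Full grid after step 2:
  151/36 1169/240 1297/240 203/36
  1019/240 481/100 501/100 1237/240
  1027/240 109/25 98/25 319/80
  41/9 997/240 279/80 10/3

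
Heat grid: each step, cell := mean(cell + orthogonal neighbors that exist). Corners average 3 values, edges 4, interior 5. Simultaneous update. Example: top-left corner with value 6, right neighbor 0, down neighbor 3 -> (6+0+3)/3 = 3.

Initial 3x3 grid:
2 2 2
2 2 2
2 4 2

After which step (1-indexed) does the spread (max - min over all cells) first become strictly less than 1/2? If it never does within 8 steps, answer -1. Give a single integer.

Step 1: max=8/3, min=2, spread=2/3
Step 2: max=307/120, min=2, spread=67/120
Step 3: max=2597/1080, min=207/100, spread=1807/5400
  -> spread < 1/2 first at step 3
Step 4: max=1021963/432000, min=5761/2700, spread=33401/144000
Step 5: max=9005933/3888000, min=583391/270000, spread=3025513/19440000
Step 6: max=3575326867/1555200000, min=31555949/14400000, spread=53531/497664
Step 7: max=212656925849/93312000000, min=8567116051/3888000000, spread=450953/5971968
Step 8: max=12706343560603/5598720000000, min=1034128610519/466560000000, spread=3799043/71663616

Answer: 3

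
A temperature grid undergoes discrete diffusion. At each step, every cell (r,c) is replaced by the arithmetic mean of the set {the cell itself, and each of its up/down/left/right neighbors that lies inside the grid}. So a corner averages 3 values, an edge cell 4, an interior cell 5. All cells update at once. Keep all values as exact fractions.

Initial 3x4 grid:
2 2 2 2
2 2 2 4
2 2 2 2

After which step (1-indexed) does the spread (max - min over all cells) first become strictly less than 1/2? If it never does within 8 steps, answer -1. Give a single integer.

Answer: 3

Derivation:
Step 1: max=8/3, min=2, spread=2/3
Step 2: max=307/120, min=2, spread=67/120
Step 3: max=2597/1080, min=2, spread=437/1080
  -> spread < 1/2 first at step 3
Step 4: max=1021531/432000, min=1009/500, spread=29951/86400
Step 5: max=8991821/3888000, min=6908/3375, spread=206761/777600
Step 6: max=3566595571/1555200000, min=5565671/2700000, spread=14430763/62208000
Step 7: max=211731741689/93312000000, min=449652727/216000000, spread=139854109/746496000
Step 8: max=12619911890251/5598720000000, min=40731228977/19440000000, spread=7114543559/44789760000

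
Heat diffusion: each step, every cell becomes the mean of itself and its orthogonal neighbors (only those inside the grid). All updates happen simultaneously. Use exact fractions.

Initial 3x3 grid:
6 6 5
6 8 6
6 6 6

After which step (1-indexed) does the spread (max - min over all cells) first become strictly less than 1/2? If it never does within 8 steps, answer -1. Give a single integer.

Step 1: max=13/2, min=17/3, spread=5/6
Step 2: max=319/50, min=109/18, spread=73/225
  -> spread < 1/2 first at step 2
Step 3: max=15113/2400, min=6557/1080, spread=4877/21600
Step 4: max=67879/10800, min=398599/64800, spread=347/2592
Step 5: max=4051163/648000, min=23941853/3888000, spread=2921/31104
Step 6: max=242889811/38880000, min=1441956991/233280000, spread=24611/373248
Step 7: max=14542437167/2332800000, min=86606719877/13996800000, spread=207329/4478976
Step 8: max=871844631199/139968000000, min=5203776615319/839808000000, spread=1746635/53747712

Answer: 2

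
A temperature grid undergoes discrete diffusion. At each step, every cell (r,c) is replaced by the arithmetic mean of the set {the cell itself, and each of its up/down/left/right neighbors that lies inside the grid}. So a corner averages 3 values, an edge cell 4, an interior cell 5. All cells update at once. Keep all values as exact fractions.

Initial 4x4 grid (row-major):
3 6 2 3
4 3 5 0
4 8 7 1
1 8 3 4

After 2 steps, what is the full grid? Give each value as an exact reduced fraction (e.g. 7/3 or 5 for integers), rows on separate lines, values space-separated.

After step 1:
  13/3 7/2 4 5/3
  7/2 26/5 17/5 9/4
  17/4 6 24/5 3
  13/3 5 11/2 8/3
After step 2:
  34/9 511/120 377/120 95/36
  1037/240 108/25 393/100 619/240
  217/48 101/20 227/50 763/240
  163/36 125/24 539/120 67/18

Answer: 34/9 511/120 377/120 95/36
1037/240 108/25 393/100 619/240
217/48 101/20 227/50 763/240
163/36 125/24 539/120 67/18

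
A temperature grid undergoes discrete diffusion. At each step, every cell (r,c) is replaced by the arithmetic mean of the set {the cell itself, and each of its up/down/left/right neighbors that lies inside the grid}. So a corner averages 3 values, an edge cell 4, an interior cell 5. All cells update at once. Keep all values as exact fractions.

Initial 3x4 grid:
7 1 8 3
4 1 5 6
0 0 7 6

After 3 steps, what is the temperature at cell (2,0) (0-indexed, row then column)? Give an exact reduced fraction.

Answer: 2611/1080

Derivation:
Step 1: cell (2,0) = 4/3
Step 2: cell (2,0) = 19/9
Step 3: cell (2,0) = 2611/1080
Full grid after step 3:
  1207/360 2353/600 4007/900 5567/1080
  5339/1800 4937/1500 2269/500 503/100
  2611/1080 11293/3600 14953/3600 5557/1080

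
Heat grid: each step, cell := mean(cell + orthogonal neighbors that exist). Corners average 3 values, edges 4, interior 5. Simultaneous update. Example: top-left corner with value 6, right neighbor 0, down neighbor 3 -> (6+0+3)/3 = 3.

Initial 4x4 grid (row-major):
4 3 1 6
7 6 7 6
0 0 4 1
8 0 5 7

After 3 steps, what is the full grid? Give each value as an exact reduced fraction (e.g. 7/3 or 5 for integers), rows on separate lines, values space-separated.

After step 1:
  14/3 7/2 17/4 13/3
  17/4 23/5 24/5 5
  15/4 2 17/5 9/2
  8/3 13/4 4 13/3
After step 2:
  149/36 1021/240 1013/240 163/36
  259/60 383/100 441/100 559/120
  19/6 17/5 187/50 517/120
  29/9 143/48 899/240 77/18
After step 3:
  9151/2160 29599/7200 31343/7200 9653/2160
  13907/3600 24253/6000 25031/6000 8057/1800
  2539/720 20539/6000 941/240 7643/1800
  1349/432 961/288 26537/7200 8879/2160

Answer: 9151/2160 29599/7200 31343/7200 9653/2160
13907/3600 24253/6000 25031/6000 8057/1800
2539/720 20539/6000 941/240 7643/1800
1349/432 961/288 26537/7200 8879/2160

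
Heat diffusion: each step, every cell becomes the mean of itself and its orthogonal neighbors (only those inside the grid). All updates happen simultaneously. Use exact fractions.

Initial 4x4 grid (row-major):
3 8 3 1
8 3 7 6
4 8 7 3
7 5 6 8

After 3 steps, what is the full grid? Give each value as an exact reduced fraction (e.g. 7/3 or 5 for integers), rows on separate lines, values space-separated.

Answer: 11993/2160 18157/3600 17521/3600 9497/2160
39329/7200 6871/1200 30731/6000 35597/7200
43409/7200 34619/6000 35251/6000 39853/7200
12689/2160 22207/3600 21659/3600 12817/2160

Derivation:
After step 1:
  19/3 17/4 19/4 10/3
  9/2 34/5 26/5 17/4
  27/4 27/5 31/5 6
  16/3 13/2 13/2 17/3
After step 2:
  181/36 83/15 263/60 37/9
  1463/240 523/100 136/25 1127/240
  1319/240 633/100 293/50 1327/240
  223/36 89/15 373/60 109/18
After step 3:
  11993/2160 18157/3600 17521/3600 9497/2160
  39329/7200 6871/1200 30731/6000 35597/7200
  43409/7200 34619/6000 35251/6000 39853/7200
  12689/2160 22207/3600 21659/3600 12817/2160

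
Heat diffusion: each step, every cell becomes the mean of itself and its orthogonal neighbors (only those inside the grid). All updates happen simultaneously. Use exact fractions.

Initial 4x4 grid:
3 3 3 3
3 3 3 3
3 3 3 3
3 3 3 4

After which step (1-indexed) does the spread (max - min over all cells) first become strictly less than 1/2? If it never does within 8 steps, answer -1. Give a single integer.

Answer: 1

Derivation:
Step 1: max=10/3, min=3, spread=1/3
  -> spread < 1/2 first at step 1
Step 2: max=59/18, min=3, spread=5/18
Step 3: max=689/216, min=3, spread=41/216
Step 4: max=20483/6480, min=3, spread=1043/6480
Step 5: max=608753/194400, min=3, spread=25553/194400
Step 6: max=18167459/5832000, min=54079/18000, spread=645863/5832000
Step 7: max=542521691/174960000, min=360971/120000, spread=16225973/174960000
Step 8: max=16223877983/5248800000, min=162701/54000, spread=409340783/5248800000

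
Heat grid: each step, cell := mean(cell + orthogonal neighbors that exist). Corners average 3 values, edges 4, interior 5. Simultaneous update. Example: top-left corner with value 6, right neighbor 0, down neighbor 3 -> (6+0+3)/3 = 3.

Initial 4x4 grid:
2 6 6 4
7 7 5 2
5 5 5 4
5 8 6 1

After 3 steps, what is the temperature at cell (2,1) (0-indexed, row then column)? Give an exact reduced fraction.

Answer: 439/80

Derivation:
Step 1: cell (2,1) = 6
Step 2: cell (2,1) = 57/10
Step 3: cell (2,1) = 439/80
Full grid after step 3:
  767/144 251/48 235/48 631/144
  523/96 2161/400 1929/400 137/32
  2719/480 439/80 233/48 5933/1440
  829/144 111/20 871/180 1823/432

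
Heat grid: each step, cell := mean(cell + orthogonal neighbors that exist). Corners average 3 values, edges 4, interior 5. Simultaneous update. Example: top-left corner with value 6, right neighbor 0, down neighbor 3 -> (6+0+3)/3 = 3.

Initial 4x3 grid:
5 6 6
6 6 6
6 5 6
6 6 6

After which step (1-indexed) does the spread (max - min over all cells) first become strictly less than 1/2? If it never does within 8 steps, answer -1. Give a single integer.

Step 1: max=6, min=17/3, spread=1/3
  -> spread < 1/2 first at step 1
Step 2: max=71/12, min=103/18, spread=7/36
Step 3: max=14107/2400, min=12433/2160, spread=2633/21600
Step 4: max=421739/72000, min=624521/108000, spread=647/8640
Step 5: max=15165461/2592000, min=45041383/7776000, spread=455/7776
Step 6: max=908780899/155520000, min=2707735397/466560000, spread=186073/4665600
Step 7: max=54505781441/9331200000, min=162600762823/27993600000, spread=1833163/55987200
Step 8: max=3268241390419/559872000000, min=9764320966757/1679616000000, spread=80806409/3359232000

Answer: 1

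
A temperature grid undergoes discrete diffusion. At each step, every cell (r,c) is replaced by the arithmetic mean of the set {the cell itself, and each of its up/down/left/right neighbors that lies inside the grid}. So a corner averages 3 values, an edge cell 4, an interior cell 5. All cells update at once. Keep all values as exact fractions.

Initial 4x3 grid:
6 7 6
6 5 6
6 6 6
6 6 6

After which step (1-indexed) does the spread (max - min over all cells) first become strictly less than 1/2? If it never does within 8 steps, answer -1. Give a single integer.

Step 1: max=19/3, min=23/4, spread=7/12
Step 2: max=37/6, min=293/50, spread=23/75
  -> spread < 1/2 first at step 2
Step 3: max=2623/432, min=5909/1000, spread=8789/54000
Step 4: max=652583/108000, min=427877/72000, spread=4307/43200
Step 5: max=11699381/1944000, min=23801/4000, spread=26419/388800
Step 6: max=2336667443/388800000, min=57148981/9600000, spread=1770697/31104000
Step 7: max=20998233913/3499200000, min=4633098739/777600000, spread=11943167/279936000
Step 8: max=8394458093483/1399680000000, min=1853963682149/311040000000, spread=825944381/22394880000

Answer: 2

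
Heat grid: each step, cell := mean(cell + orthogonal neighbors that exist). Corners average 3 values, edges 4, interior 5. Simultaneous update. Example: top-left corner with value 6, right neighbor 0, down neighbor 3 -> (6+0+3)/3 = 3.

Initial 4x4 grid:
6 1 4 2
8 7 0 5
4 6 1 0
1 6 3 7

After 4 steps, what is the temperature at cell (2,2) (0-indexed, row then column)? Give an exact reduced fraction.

Answer: 640637/180000

Derivation:
Step 1: cell (2,2) = 2
Step 2: cell (2,2) = 177/50
Step 3: cell (2,2) = 19403/6000
Step 4: cell (2,2) = 640637/180000
Full grid after step 4:
  11213/2400 291307/72000 740761/216000 186763/64800
  82423/18000 252251/60000 593221/180000 41191/13500
  48977/10800 719977/180000 640637/180000 41447/13500
  277447/64800 175517/43200 758057/216000 217427/64800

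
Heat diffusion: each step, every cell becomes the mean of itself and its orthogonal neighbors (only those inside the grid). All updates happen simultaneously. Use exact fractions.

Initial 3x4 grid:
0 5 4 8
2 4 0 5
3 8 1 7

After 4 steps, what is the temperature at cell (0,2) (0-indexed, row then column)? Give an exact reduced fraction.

Answer: 212593/54000

Derivation:
Step 1: cell (0,2) = 17/4
Step 2: cell (0,2) = 479/120
Step 3: cell (0,2) = 3677/900
Step 4: cell (0,2) = 212593/54000
Full grid after step 4:
  410767/129600 189293/54000 212593/54000 140573/32400
  2882083/864000 1262057/360000 60143/15000 306709/72000
  447367/129600 400711/108000 426811/108000 137623/32400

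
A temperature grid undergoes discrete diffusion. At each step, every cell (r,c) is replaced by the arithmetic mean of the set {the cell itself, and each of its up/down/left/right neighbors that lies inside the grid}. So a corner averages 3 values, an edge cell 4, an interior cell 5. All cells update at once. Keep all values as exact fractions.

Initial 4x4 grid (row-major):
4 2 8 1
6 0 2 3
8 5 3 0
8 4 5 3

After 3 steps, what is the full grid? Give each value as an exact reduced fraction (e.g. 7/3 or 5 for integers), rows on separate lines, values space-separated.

After step 1:
  4 7/2 13/4 4
  9/2 3 16/5 3/2
  27/4 4 3 9/4
  20/3 11/2 15/4 8/3
After step 2:
  4 55/16 279/80 35/12
  73/16 91/25 279/100 219/80
  263/48 89/20 81/25 113/48
  227/36 239/48 179/48 26/9
After step 3:
  4 2913/800 7579/2400 1097/360
  10609/2400 472/125 3179/1000 6479/2400
  7487/1440 13073/3000 4969/1500 20197/7200
  1207/216 7007/1440 26707/7200 323/108

Answer: 4 2913/800 7579/2400 1097/360
10609/2400 472/125 3179/1000 6479/2400
7487/1440 13073/3000 4969/1500 20197/7200
1207/216 7007/1440 26707/7200 323/108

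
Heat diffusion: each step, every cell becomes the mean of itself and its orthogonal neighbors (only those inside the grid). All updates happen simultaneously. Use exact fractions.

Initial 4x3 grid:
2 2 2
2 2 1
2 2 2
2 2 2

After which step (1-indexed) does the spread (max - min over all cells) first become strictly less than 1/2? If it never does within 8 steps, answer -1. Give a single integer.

Answer: 1

Derivation:
Step 1: max=2, min=5/3, spread=1/3
  -> spread < 1/2 first at step 1
Step 2: max=2, min=209/120, spread=31/120
Step 3: max=2, min=1949/1080, spread=211/1080
Step 4: max=3553/1800, min=199103/108000, spread=14077/108000
Step 5: max=212317/108000, min=1803593/972000, spread=5363/48600
Step 6: max=117131/60000, min=54579191/29160000, spread=93859/1166400
Step 7: max=189063533/97200000, min=3288925519/1749600000, spread=4568723/69984000
Step 8: max=5650381111/2916000000, min=198171564371/104976000000, spread=8387449/167961600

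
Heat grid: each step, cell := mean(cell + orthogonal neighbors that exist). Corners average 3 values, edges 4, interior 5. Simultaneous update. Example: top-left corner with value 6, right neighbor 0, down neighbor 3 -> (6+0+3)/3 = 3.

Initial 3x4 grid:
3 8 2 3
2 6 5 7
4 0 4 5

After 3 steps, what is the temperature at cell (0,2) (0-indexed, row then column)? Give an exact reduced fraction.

Answer: 2143/480

Derivation:
Step 1: cell (0,2) = 9/2
Step 2: cell (0,2) = 361/80
Step 3: cell (0,2) = 2143/480
Full grid after step 3:
  2213/540 6277/1440 2143/480 3311/720
  2179/576 239/60 5323/1200 3293/720
  2389/720 223/60 2987/720 1231/270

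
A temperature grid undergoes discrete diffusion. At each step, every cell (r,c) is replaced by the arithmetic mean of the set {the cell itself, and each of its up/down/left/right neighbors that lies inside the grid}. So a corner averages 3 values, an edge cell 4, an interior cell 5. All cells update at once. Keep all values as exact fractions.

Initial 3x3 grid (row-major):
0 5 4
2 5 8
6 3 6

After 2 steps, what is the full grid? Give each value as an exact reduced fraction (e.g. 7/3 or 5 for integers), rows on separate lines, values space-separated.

Answer: 109/36 161/40 179/36
277/80 221/50 1301/240
143/36 71/15 197/36

Derivation:
After step 1:
  7/3 7/2 17/3
  13/4 23/5 23/4
  11/3 5 17/3
After step 2:
  109/36 161/40 179/36
  277/80 221/50 1301/240
  143/36 71/15 197/36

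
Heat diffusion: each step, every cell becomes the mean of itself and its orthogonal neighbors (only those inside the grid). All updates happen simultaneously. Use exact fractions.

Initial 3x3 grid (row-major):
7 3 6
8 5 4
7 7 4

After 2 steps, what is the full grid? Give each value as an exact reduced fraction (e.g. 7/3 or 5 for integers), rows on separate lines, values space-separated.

Answer: 6 1259/240 43/9
1529/240 279/50 1169/240
119/18 1409/240 31/6

Derivation:
After step 1:
  6 21/4 13/3
  27/4 27/5 19/4
  22/3 23/4 5
After step 2:
  6 1259/240 43/9
  1529/240 279/50 1169/240
  119/18 1409/240 31/6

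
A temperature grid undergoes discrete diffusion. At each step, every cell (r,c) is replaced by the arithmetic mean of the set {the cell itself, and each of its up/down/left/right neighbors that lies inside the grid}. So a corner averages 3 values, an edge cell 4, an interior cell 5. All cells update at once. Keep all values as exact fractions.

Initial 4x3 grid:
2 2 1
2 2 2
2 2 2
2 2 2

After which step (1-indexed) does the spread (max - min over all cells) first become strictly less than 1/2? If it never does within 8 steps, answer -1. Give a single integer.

Answer: 1

Derivation:
Step 1: max=2, min=5/3, spread=1/3
  -> spread < 1/2 first at step 1
Step 2: max=2, min=31/18, spread=5/18
Step 3: max=2, min=391/216, spread=41/216
Step 4: max=2, min=47623/25920, spread=4217/25920
Step 5: max=14321/7200, min=2901251/1555200, spread=38417/311040
Step 6: max=285403/144000, min=175423789/93312000, spread=1903471/18662400
Step 7: max=8524241/4320000, min=10596450911/5598720000, spread=18038617/223948800
Step 8: max=764673241/388800000, min=638578217149/335923200000, spread=883978523/13436928000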